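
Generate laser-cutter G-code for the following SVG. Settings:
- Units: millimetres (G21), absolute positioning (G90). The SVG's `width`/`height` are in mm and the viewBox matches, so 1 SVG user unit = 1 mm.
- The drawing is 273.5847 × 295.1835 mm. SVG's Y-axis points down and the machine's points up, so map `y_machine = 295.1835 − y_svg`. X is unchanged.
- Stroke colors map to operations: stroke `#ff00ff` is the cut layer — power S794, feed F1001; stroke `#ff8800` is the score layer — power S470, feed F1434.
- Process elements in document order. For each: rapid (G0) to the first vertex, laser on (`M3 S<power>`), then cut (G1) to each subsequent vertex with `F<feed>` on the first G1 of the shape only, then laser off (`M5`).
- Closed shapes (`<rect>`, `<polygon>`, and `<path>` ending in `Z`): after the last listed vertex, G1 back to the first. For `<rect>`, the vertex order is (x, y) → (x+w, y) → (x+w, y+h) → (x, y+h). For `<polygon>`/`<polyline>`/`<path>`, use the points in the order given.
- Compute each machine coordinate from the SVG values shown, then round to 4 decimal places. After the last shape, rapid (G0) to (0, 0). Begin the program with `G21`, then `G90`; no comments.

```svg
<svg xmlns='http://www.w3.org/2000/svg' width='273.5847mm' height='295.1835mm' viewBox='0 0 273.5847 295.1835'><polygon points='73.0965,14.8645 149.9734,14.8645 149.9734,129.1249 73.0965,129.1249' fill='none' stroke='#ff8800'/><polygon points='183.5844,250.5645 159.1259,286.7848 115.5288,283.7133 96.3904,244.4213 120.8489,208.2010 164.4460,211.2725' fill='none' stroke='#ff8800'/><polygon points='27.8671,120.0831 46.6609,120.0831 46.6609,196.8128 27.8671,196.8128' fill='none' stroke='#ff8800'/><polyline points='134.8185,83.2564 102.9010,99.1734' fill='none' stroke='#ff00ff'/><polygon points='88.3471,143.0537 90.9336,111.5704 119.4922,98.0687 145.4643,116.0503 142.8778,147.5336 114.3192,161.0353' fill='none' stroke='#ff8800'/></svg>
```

Since the viewBox matches the mm dimensions, user units are millimetres directly. The only transform is the Y-flip y_m = 295.1835 − y_svg.

Shape 1 is a rectangle drawn with `<polygon>`. Its stroke #ff8800 means score at S470, F1434. After flipping Y the toolpath is (73.0965,280.3190) → (149.9734,280.3190) → (149.9734,166.0586) → (73.0965,166.0586) → (73.0965,280.3190), returning to the start.

Shape 2 is a regular polygon drawn with `<polygon>`. Its stroke #ff8800 means score at S470, F1434. After flipping Y the toolpath is (183.5844,44.6190) → (159.1259,8.3987) → (115.5288,11.4702) → (96.3904,50.7622) → (120.8489,86.9825) → (164.4460,83.9110) → (183.5844,44.6190), returning to the start.

Shape 3 is a rectangle drawn with `<polygon>`. Its stroke #ff8800 means score at S470, F1434. After flipping Y the toolpath is (27.8671,175.1004) → (46.6609,175.1004) → (46.6609,98.3707) → (27.8671,98.3707) → (27.8671,175.1004), returning to the start.

Shape 4 is a line segment drawn with `<polyline>`. Its stroke #ff00ff means cut at S794, F1001. After flipping Y the toolpath is (134.8185,211.9271) → (102.9010,196.0101).

Shape 5 is a regular polygon drawn with `<polygon>`. Its stroke #ff8800 means score at S470, F1434. After flipping Y the toolpath is (88.3471,152.1298) → (90.9336,183.6131) → (119.4922,197.1148) → (145.4643,179.1332) → (142.8778,147.6499) → (114.3192,134.1482) → (88.3471,152.1298), returning to the start.

G21
G90
G0 X73.0965 Y280.3190
M3 S470
G1 X149.9734 Y280.3190 F1434
G1 X149.9734 Y166.0586
G1 X73.0965 Y166.0586
G1 X73.0965 Y280.3190
M5
G0 X183.5844 Y44.6190
M3 S470
G1 X159.1259 Y8.3987 F1434
G1 X115.5288 Y11.4702
G1 X96.3904 Y50.7622
G1 X120.8489 Y86.9825
G1 X164.4460 Y83.9110
G1 X183.5844 Y44.6190
M5
G0 X27.8671 Y175.1004
M3 S470
G1 X46.6609 Y175.1004 F1434
G1 X46.6609 Y98.3707
G1 X27.8671 Y98.3707
G1 X27.8671 Y175.1004
M5
G0 X134.8185 Y211.9271
M3 S794
G1 X102.9010 Y196.0101 F1001
M5
G0 X88.3471 Y152.1298
M3 S470
G1 X90.9336 Y183.6131 F1434
G1 X119.4922 Y197.1148
G1 X145.4643 Y179.1332
G1 X142.8778 Y147.6499
G1 X114.3192 Y134.1482
G1 X88.3471 Y152.1298
M5
G0 X0.0000 Y0.0000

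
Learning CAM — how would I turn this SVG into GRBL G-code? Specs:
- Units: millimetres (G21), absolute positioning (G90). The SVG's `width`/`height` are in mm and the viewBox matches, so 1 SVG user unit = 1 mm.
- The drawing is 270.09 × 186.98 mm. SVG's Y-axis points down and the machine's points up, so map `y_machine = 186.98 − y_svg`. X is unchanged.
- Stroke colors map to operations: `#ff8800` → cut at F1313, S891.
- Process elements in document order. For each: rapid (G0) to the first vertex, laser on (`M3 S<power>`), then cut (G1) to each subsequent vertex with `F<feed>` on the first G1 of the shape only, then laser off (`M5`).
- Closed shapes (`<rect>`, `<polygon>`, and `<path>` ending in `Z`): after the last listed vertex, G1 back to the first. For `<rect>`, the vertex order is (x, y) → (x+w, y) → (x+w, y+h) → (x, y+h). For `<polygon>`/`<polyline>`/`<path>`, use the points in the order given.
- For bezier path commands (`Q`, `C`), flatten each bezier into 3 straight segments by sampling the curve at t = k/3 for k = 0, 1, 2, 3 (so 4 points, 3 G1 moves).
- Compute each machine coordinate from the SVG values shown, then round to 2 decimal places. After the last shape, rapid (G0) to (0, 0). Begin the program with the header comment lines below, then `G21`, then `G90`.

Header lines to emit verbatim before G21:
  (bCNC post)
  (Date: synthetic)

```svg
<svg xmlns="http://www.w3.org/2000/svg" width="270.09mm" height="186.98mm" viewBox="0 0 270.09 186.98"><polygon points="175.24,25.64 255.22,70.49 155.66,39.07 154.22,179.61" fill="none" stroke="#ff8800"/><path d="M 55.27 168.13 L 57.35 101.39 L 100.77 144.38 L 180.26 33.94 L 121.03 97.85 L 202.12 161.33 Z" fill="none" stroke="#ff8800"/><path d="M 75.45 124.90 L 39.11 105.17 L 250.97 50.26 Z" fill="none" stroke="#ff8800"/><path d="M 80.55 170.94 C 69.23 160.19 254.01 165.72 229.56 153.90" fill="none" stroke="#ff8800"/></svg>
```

Since the viewBox matches the mm dimensions, user units are millimetres directly. The only transform is the Y-flip y_m = 186.98 − y_svg.

Shape 1 is a closed polygon drawn with `<polygon>`. Its stroke #ff8800 means cut at S891, F1313. After flipping Y the toolpath is (175.24,161.34) → (255.22,116.49) → (155.66,147.91) → (154.22,7.37) → (175.24,161.34), returning to the start.

Shape 2 is a closed polygon drawn with `<path>`. Its stroke #ff8800 means cut at S891, F1313. After flipping Y the toolpath is (55.27,18.85) → (57.35,85.59) → (100.77,42.60) → (180.26,153.04) → (121.03,89.13) → (202.12,25.65) → (55.27,18.85), returning to the start.

Shape 3 is a closed polygon drawn with `<path>`. Its stroke #ff8800 means cut at S891, F1313. After flipping Y the toolpath is (75.45,62.08) → (39.11,81.81) → (250.97,136.72) → (75.45,62.08), returning to the start.

Shape 4 is a cubic bezier drawn with `<path>`. Its stroke #ff8800 means cut at S891, F1313. After flipping Y the toolpath is (80.55,16.04) → (119.58,22.61) → (199.28,25.80) → (229.56,33.08).

(bCNC post)
(Date: synthetic)
G21
G90
G0 X175.24 Y161.34
M3 S891
G1 X255.22 Y116.49 F1313
G1 X155.66 Y147.91
G1 X154.22 Y7.37
G1 X175.24 Y161.34
M5
G0 X55.27 Y18.85
M3 S891
G1 X57.35 Y85.59 F1313
G1 X100.77 Y42.60
G1 X180.26 Y153.04
G1 X121.03 Y89.13
G1 X202.12 Y25.65
G1 X55.27 Y18.85
M5
G0 X75.45 Y62.08
M3 S891
G1 X39.11 Y81.81 F1313
G1 X250.97 Y136.72
G1 X75.45 Y62.08
M5
G0 X80.55 Y16.04
M3 S891
G1 X119.58 Y22.61 F1313
G1 X199.28 Y25.80
G1 X229.56 Y33.08
M5
G0 X0.00 Y0.00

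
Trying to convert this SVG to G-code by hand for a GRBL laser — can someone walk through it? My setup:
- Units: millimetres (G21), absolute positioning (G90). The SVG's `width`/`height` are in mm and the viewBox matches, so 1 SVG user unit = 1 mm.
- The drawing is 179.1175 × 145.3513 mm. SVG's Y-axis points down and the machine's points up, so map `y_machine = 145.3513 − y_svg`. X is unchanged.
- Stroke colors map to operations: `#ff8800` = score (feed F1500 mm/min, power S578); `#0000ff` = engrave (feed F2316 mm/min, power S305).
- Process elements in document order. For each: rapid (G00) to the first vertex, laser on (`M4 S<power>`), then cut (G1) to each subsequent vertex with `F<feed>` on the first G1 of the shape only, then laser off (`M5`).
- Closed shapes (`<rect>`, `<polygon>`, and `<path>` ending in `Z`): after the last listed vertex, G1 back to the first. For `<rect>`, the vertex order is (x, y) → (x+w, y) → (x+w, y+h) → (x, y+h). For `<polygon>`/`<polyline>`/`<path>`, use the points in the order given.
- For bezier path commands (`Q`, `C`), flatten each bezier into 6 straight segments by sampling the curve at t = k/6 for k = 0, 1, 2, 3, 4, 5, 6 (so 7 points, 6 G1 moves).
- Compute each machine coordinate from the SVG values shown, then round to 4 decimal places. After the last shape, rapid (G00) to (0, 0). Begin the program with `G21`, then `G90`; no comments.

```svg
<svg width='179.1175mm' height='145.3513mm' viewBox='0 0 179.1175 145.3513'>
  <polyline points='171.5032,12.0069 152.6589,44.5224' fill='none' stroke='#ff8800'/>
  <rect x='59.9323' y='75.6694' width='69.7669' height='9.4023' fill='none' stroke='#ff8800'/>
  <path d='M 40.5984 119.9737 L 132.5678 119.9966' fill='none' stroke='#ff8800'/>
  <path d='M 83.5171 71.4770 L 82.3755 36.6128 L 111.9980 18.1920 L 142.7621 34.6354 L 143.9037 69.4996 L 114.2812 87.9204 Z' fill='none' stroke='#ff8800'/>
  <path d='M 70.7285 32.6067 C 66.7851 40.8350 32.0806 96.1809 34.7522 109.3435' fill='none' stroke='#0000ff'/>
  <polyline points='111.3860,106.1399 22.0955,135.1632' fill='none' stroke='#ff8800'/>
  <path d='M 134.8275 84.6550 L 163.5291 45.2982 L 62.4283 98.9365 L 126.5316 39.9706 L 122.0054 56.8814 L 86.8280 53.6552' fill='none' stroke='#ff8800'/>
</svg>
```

viewBox `0 0 179.1175 145.3513` with mm width/height → 1 unit = 1 mm. Flip: y_m = 145.3513 − y_svg.

**Shape 1** — `<polyline>` line segment, stroke `#ff8800` → score (S578, F1500). Machine vertices: (171.5032,133.3444) → (152.6589,100.8289). Open path.

**Shape 2** — `<rect>` rectangle, stroke `#ff8800` → score (S578, F1500). Machine vertices: (59.9323,69.6819) → (129.6992,69.6819) → (129.6992,60.2796) → (59.9323,60.2796) → (59.9323,69.6819). Closed: final G1 returns to the first vertex.

**Shape 3** — `<path>` line segment, stroke `#ff8800` → score (S578, F1500). Machine vertices: (40.5984,25.3776) → (132.5678,25.3547). Open path.

**Shape 4** — `<path>` regular polygon, stroke `#ff8800` → score (S578, F1500). Machine vertices: (83.5171,73.8743) → (82.3755,108.7385) → (111.9980,127.1593) → (142.7621,110.7159) → (143.9037,75.8517) → (114.2812,57.4309) → (83.5171,73.8743). Closed: final G1 returns to the first vertex.

**Shape 5** — `<path>` cubic bezier, stroke `#0000ff` → engrave (S305, F2316). Control points (SVG): P0=(70.7285,32.6067), P1=(66.7851,40.8350), P2=(32.0806,96.1809), P3=(34.7522,109.3435); sampled at t=k/6. Machine vertices: (70.7285,112.7446) → (66.5088,105.1174) → (59.0550,92.1179) → (50.2597,76.2266) → (42.0157,59.9241) → (36.2156,45.6909) → (34.7522,36.0078). Open path.

**Shape 6** — `<polyline>` line segment, stroke `#ff8800` → score (S578, F1500). Machine vertices: (111.3860,39.2114) → (22.0955,10.1881). Open path.

**Shape 7** — `<path>` open polyline, stroke `#ff8800` → score (S578, F1500). Machine vertices: (134.8275,60.6963) → (163.5291,100.0531) → (62.4283,46.4148) → (126.5316,105.3807) → (122.0054,88.4699) → (86.8280,91.6961). Open path.

G21
G90
G00 X171.5032 Y133.3444
M4 S578
G1 X152.6589 Y100.8289 F1500
M5
G00 X59.9323 Y69.6819
M4 S578
G1 X129.6992 Y69.6819 F1500
G1 X129.6992 Y60.2796
G1 X59.9323 Y60.2796
G1 X59.9323 Y69.6819
M5
G00 X40.5984 Y25.3776
M4 S578
G1 X132.5678 Y25.3547 F1500
M5
G00 X83.5171 Y73.8743
M4 S578
G1 X82.3755 Y108.7385 F1500
G1 X111.9980 Y127.1593
G1 X142.7621 Y110.7159
G1 X143.9037 Y75.8517
G1 X114.2812 Y57.4309
G1 X83.5171 Y73.8743
M5
G00 X70.7285 Y112.7446
M4 S305
G1 X66.5088 Y105.1174 F2316
G1 X59.0550 Y92.1179
G1 X50.2597 Y76.2266
G1 X42.0157 Y59.9241
G1 X36.2156 Y45.6909
G1 X34.7522 Y36.0078
M5
G00 X111.3860 Y39.2114
M4 S578
G1 X22.0955 Y10.1881 F1500
M5
G00 X134.8275 Y60.6963
M4 S578
G1 X163.5291 Y100.0531 F1500
G1 X62.4283 Y46.4148
G1 X126.5316 Y105.3807
G1 X122.0054 Y88.4699
G1 X86.8280 Y91.6961
M5
G00 X0.0000 Y0.0000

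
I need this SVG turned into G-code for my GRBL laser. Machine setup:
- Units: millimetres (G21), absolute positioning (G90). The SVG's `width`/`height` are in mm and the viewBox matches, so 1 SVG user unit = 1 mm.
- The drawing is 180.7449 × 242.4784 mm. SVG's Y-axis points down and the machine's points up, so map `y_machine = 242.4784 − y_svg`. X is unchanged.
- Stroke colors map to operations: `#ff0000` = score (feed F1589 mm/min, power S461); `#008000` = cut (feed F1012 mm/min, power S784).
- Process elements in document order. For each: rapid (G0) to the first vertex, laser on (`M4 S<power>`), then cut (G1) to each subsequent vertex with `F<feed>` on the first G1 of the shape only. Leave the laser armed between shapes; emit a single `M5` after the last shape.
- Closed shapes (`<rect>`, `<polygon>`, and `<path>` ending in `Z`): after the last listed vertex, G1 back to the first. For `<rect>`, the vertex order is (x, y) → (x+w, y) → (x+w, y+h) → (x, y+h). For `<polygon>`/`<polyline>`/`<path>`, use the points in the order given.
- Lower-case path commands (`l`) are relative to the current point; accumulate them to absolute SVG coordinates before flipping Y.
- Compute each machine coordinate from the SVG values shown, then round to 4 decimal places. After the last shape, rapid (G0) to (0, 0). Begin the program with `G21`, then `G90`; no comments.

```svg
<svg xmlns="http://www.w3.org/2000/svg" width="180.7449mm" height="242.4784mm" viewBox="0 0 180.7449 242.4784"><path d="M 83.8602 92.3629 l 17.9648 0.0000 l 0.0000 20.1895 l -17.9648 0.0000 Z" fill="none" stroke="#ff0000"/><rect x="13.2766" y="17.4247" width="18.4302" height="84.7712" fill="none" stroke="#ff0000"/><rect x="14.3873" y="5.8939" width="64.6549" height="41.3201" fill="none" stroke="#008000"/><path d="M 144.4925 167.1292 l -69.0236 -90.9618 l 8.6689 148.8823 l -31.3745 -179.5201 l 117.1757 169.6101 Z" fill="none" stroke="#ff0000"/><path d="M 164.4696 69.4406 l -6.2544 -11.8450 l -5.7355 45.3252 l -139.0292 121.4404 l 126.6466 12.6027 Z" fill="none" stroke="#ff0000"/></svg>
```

viewBox `0 0 180.7449 242.4784` with mm width/height → 1 unit = 1 mm. Flip: y_m = 242.4784 − y_svg.

**Shape 1** — `<path>` rectangle, stroke `#ff0000` → score (S461, F1589). Machine vertices: (83.8602,150.1155) → (101.8250,150.1155) → (101.8250,129.9260) → (83.8602,129.9260) → (83.8602,150.1155). Closed: final G1 returns to the first vertex.

**Shape 2** — `<rect>` rectangle, stroke `#ff0000` → score (S461, F1589). Machine vertices: (13.2766,225.0537) → (31.7068,225.0537) → (31.7068,140.2825) → (13.2766,140.2825) → (13.2766,225.0537). Closed: final G1 returns to the first vertex.

**Shape 3** — `<rect>` rectangle, stroke `#008000` → cut (S784, F1012). Machine vertices: (14.3873,236.5845) → (79.0422,236.5845) → (79.0422,195.2644) → (14.3873,195.2644) → (14.3873,236.5845). Closed: final G1 returns to the first vertex.

**Shape 4** — `<path>` closed polygon, stroke `#ff0000` → score (S461, F1589). Machine vertices: (144.4925,75.3492) → (75.4689,166.3110) → (84.1378,17.4287) → (52.7633,196.9488) → (169.9390,27.3387) → (144.4925,75.3492). Closed: final G1 returns to the first vertex.

**Shape 5** — `<path>` closed polygon, stroke `#ff0000` → score (S461, F1589). Machine vertices: (164.4696,173.0378) → (158.2152,184.8828) → (152.4797,139.5576) → (13.4505,18.1172) → (140.0971,5.5145) → (164.4696,173.0378). Closed: final G1 returns to the first vertex.

G21
G90
G0 X83.8602 Y150.1155
M4 S461
G1 X101.8250 Y150.1155 F1589
G1 X101.8250 Y129.9260
G1 X83.8602 Y129.9260
G1 X83.8602 Y150.1155
G0 X13.2766 Y225.0537
M4 S461
G1 X31.7068 Y225.0537 F1589
G1 X31.7068 Y140.2825
G1 X13.2766 Y140.2825
G1 X13.2766 Y225.0537
G0 X14.3873 Y236.5845
M4 S784
G1 X79.0422 Y236.5845 F1012
G1 X79.0422 Y195.2644
G1 X14.3873 Y195.2644
G1 X14.3873 Y236.5845
G0 X144.4925 Y75.3492
M4 S461
G1 X75.4689 Y166.3110 F1589
G1 X84.1378 Y17.4287
G1 X52.7633 Y196.9488
G1 X169.9390 Y27.3387
G1 X144.4925 Y75.3492
G0 X164.4696 Y173.0378
M4 S461
G1 X158.2152 Y184.8828 F1589
G1 X152.4797 Y139.5576
G1 X13.4505 Y18.1172
G1 X140.0971 Y5.5145
G1 X164.4696 Y173.0378
M5
G0 X0.0000 Y0.0000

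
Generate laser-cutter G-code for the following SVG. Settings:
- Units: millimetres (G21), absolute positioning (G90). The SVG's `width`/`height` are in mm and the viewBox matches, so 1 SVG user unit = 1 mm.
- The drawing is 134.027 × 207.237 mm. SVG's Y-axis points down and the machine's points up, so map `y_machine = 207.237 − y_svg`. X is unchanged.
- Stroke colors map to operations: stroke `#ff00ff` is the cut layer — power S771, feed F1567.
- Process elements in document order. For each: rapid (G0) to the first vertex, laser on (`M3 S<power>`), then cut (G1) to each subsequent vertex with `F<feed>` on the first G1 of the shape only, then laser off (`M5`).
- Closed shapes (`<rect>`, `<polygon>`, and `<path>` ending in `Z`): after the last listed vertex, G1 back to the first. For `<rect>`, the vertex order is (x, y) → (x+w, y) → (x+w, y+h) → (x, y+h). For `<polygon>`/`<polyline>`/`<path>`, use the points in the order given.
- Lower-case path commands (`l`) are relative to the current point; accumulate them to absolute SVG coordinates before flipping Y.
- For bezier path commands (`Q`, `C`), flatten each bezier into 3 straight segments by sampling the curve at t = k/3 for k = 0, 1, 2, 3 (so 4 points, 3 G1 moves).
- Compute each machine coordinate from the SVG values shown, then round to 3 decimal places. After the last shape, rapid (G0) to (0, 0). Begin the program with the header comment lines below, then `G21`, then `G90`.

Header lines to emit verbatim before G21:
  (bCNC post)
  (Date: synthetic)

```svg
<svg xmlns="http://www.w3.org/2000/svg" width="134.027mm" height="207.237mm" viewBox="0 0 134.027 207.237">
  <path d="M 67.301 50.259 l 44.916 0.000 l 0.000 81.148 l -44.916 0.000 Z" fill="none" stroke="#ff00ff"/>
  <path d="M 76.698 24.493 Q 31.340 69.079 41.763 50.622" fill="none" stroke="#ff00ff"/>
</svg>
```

1 u = 1 mm; y_m = 207.237 − y.

[1] `<path>` rectangle, #ff00ff→cut S771 F1567: (67.301,156.978) → (112.217,156.978) → (112.217,75.830) → (67.301,75.830) → (67.301,156.978) (closed)

[2] `<path>` quadratic bezier, #ff00ff→cut S771 F1567: (76.698,182.744) → (52.657,160.025) → (41.012,151.315) → (41.763,156.615)

(bCNC post)
(Date: synthetic)
G21
G90
G0 X67.301 Y156.978
M3 S771
G1 X112.217 Y156.978 F1567
G1 X112.217 Y75.830
G1 X67.301 Y75.830
G1 X67.301 Y156.978
M5
G0 X76.698 Y182.744
M3 S771
G1 X52.657 Y160.025 F1567
G1 X41.012 Y151.315
G1 X41.763 Y156.615
M5
G0 X0.000 Y0.000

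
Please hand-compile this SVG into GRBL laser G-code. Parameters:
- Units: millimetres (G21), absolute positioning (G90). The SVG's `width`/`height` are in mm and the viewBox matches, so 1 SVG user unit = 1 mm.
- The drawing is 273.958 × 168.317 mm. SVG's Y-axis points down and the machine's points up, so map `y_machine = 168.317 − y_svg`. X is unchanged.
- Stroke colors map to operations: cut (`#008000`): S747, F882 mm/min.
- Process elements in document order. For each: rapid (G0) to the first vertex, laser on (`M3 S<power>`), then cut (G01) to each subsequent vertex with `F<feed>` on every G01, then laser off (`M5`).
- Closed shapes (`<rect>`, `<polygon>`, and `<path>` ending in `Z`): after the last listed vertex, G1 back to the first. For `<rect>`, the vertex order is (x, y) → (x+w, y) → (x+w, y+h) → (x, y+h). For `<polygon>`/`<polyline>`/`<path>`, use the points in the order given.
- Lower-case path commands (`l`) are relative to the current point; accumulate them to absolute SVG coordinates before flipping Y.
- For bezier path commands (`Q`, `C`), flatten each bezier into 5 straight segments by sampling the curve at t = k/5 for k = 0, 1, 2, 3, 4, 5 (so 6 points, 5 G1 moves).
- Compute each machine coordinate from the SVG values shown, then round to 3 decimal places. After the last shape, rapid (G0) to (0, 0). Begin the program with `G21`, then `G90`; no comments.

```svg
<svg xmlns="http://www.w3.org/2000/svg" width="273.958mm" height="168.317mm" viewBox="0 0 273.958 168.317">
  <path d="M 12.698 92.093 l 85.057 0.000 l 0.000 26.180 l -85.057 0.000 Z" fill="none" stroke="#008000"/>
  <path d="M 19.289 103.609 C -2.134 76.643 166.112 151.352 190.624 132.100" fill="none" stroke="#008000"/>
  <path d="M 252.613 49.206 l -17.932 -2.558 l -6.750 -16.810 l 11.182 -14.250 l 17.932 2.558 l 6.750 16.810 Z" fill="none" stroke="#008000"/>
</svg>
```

1 u = 1 mm; y_m = 168.317 − y.

[1] `<path>` rectangle, #008000→cut S747 F882: (12.698,76.224) → (97.755,76.224) → (97.755,50.044) → (12.698,50.044) → (12.698,76.224) (closed)

[2] `<path>` cubic bezier, #008000→cut S747 F882: (19.289,64.708) → (26.528,70.252) → (63.285,60.784) → (113.555,45.695) → (161.336,34.376) → (190.624,36.217)

[3] `<path>` regular polygon, #008000→cut S747 F882: (252.613,119.111) → (234.681,121.669) → (227.931,138.479) → (239.113,152.729) → (257.045,150.171) → (263.795,133.361) → (252.613,119.111) (closed)

G21
G90
G0 X12.698 Y76.224
M3 S747
G01 X97.755 Y76.224 F882
G01 X97.755 Y50.044 F882
G01 X12.698 Y50.044 F882
G01 X12.698 Y76.224 F882
M5
G0 X19.289 Y64.708
M3 S747
G01 X26.528 Y70.252 F882
G01 X63.285 Y60.784 F882
G01 X113.555 Y45.695 F882
G01 X161.336 Y34.376 F882
G01 X190.624 Y36.217 F882
M5
G0 X252.613 Y119.111
M3 S747
G01 X234.681 Y121.669 F882
G01 X227.931 Y138.479 F882
G01 X239.113 Y152.729 F882
G01 X257.045 Y150.171 F882
G01 X263.795 Y133.361 F882
G01 X252.613 Y119.111 F882
M5
G0 X0.000 Y0.000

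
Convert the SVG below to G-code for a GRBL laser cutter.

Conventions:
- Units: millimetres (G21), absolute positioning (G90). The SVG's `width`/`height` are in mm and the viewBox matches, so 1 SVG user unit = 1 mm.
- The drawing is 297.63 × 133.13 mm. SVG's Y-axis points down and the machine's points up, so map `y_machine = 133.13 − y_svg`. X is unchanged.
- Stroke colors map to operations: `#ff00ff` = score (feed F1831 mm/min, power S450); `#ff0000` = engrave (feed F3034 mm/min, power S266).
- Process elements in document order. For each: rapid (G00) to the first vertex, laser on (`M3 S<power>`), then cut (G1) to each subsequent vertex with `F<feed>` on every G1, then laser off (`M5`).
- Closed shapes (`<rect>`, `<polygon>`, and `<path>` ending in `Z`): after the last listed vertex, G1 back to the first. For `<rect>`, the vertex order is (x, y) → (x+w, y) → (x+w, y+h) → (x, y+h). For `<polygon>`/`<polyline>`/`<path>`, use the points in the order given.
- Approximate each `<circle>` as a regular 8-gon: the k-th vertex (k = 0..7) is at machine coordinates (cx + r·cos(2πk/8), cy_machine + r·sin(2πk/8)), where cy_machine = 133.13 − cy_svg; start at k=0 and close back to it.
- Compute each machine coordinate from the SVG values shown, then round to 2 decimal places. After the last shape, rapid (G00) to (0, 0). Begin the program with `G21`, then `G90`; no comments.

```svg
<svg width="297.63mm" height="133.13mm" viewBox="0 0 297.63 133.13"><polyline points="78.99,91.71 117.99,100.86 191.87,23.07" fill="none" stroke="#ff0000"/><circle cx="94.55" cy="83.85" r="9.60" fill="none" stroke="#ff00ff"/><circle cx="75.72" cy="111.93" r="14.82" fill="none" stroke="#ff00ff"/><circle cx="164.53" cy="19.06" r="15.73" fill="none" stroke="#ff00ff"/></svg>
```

viewBox `0 0 297.63 133.13` with mm width/height → 1 unit = 1 mm. Flip: y_m = 133.13 − y_svg.

**Shape 1** — `<polyline>` open polyline, stroke `#ff0000` → engrave (S266, F3034). Machine vertices: (78.99,41.42) → (117.99,32.27) → (191.87,110.06). Open path.

**Shape 2** — `<circle>` circle, stroke `#ff00ff` → score (S450, F1831). Machine vertices: (104.15,49.28) → (101.34,56.07) → (94.55,58.88) → (87.76,56.07) → (84.95,49.28) → (87.76,42.49) → (94.55,39.68) → (101.34,42.49) → (104.15,49.28). Closed: final G1 returns to the first vertex.

**Shape 3** — `<circle>` circle, stroke `#ff00ff` → score (S450, F1831). Machine vertices: (90.54,21.20) → (86.20,31.68) → (75.72,36.02) → (65.24,31.68) → (60.90,21.20) → (65.24,10.72) → (75.72,6.38) → (86.20,10.72) → (90.54,21.20). Closed: final G1 returns to the first vertex.

**Shape 4** — `<circle>` circle, stroke `#ff00ff` → score (S450, F1831). Machine vertices: (180.26,114.07) → (175.65,125.19) → (164.53,129.80) → (153.41,125.19) → (148.80,114.07) → (153.41,102.95) → (164.53,98.34) → (175.65,102.95) → (180.26,114.07). Closed: final G1 returns to the first vertex.

G21
G90
G00 X78.99 Y41.42
M3 S266
G1 X117.99 Y32.27 F3034
G1 X191.87 Y110.06 F3034
M5
G00 X104.15 Y49.28
M3 S450
G1 X101.34 Y56.07 F1831
G1 X94.55 Y58.88 F1831
G1 X87.76 Y56.07 F1831
G1 X84.95 Y49.28 F1831
G1 X87.76 Y42.49 F1831
G1 X94.55 Y39.68 F1831
G1 X101.34 Y42.49 F1831
G1 X104.15 Y49.28 F1831
M5
G00 X90.54 Y21.20
M3 S450
G1 X86.20 Y31.68 F1831
G1 X75.72 Y36.02 F1831
G1 X65.24 Y31.68 F1831
G1 X60.90 Y21.20 F1831
G1 X65.24 Y10.72 F1831
G1 X75.72 Y6.38 F1831
G1 X86.20 Y10.72 F1831
G1 X90.54 Y21.20 F1831
M5
G00 X180.26 Y114.07
M3 S450
G1 X175.65 Y125.19 F1831
G1 X164.53 Y129.80 F1831
G1 X153.41 Y125.19 F1831
G1 X148.80 Y114.07 F1831
G1 X153.41 Y102.95 F1831
G1 X164.53 Y98.34 F1831
G1 X175.65 Y102.95 F1831
G1 X180.26 Y114.07 F1831
M5
G00 X0.00 Y0.00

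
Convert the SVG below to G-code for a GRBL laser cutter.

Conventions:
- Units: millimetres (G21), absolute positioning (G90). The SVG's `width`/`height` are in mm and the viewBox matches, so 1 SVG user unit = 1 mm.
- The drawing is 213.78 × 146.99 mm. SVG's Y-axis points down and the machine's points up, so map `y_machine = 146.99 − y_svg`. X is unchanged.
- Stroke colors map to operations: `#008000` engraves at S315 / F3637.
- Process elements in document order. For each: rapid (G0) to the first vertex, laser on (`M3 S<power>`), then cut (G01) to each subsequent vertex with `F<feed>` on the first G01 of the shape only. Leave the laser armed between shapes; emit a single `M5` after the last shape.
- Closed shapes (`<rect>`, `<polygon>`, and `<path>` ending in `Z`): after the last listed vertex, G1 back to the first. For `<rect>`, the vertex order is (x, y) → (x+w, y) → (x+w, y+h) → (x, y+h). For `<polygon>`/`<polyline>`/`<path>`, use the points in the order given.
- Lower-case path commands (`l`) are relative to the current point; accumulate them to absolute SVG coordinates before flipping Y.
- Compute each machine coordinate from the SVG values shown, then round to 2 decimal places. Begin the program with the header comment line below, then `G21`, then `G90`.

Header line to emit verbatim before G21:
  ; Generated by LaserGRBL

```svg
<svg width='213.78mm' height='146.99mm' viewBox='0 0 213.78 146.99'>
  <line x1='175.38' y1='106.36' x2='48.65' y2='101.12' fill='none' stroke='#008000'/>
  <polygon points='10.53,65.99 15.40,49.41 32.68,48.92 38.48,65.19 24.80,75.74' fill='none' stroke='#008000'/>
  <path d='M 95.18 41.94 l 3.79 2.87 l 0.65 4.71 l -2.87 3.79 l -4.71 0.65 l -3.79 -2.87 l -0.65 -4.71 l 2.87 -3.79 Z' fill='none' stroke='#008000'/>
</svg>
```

1 u = 1 mm; y_m = 146.99 − y.

[1] `<line>` line segment, #008000→engrave S315 F3637: (175.38,40.63) → (48.65,45.87)

[2] `<polygon>` regular polygon, #008000→engrave S315 F3637: (10.53,81.00) → (15.40,97.58) → (32.68,98.07) → (38.48,81.80) → (24.80,71.25) → (10.53,81.00) (closed)

[3] `<path>` regular polygon, #008000→engrave S315 F3637: (95.18,105.05) → (98.97,102.18) → (99.62,97.47) → (96.75,93.68) → (92.04,93.03) → (88.25,95.90) → (87.60,100.61) → (90.47,104.40) → (95.18,105.05) (closed)

; Generated by LaserGRBL
G21
G90
G0 X175.38 Y40.63
M3 S315
G01 X48.65 Y45.87 F3637
G0 X10.53 Y81.00
M3 S315
G01 X15.40 Y97.58 F3637
G01 X32.68 Y98.07
G01 X38.48 Y81.80
G01 X24.80 Y71.25
G01 X10.53 Y81.00
G0 X95.18 Y105.05
M3 S315
G01 X98.97 Y102.18 F3637
G01 X99.62 Y97.47
G01 X96.75 Y93.68
G01 X92.04 Y93.03
G01 X88.25 Y95.90
G01 X87.60 Y100.61
G01 X90.47 Y104.40
G01 X95.18 Y105.05
M5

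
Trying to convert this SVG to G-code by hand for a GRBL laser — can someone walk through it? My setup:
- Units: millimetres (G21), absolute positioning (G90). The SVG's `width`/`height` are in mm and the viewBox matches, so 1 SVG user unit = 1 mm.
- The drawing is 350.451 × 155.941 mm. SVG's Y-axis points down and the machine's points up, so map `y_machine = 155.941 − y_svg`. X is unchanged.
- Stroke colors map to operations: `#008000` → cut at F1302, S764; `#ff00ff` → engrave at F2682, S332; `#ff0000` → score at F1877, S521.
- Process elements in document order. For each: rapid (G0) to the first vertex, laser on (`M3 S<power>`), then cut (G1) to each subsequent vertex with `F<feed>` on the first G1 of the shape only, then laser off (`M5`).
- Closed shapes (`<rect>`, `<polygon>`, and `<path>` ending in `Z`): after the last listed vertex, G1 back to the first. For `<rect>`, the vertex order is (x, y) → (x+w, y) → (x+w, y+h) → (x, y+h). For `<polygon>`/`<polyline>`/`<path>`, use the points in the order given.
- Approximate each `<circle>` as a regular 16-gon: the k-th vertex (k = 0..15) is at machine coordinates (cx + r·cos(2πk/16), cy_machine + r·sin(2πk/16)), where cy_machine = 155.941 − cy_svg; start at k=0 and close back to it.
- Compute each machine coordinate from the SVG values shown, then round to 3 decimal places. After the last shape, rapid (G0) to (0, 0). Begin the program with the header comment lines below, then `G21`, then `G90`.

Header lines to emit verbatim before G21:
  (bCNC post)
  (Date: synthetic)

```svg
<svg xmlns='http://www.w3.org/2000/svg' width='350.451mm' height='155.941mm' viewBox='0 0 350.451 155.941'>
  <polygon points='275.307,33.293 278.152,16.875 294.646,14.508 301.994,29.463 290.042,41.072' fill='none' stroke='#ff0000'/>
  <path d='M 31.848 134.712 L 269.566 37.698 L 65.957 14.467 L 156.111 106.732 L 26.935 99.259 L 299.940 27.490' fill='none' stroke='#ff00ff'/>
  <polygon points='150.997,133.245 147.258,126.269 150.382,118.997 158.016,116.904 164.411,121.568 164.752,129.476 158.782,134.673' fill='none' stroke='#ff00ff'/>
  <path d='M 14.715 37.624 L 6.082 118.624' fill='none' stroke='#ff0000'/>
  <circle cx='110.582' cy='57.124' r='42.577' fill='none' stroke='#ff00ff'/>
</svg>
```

(bCNC post)
(Date: synthetic)
G21
G90
G0 X275.307 Y122.648
M3 S521
G1 X278.152 Y139.066 F1877
G1 X294.646 Y141.433
G1 X301.994 Y126.478
G1 X290.042 Y114.869
G1 X275.307 Y122.648
M5
G0 X31.848 Y21.229
M3 S332
G1 X269.566 Y118.243 F2682
G1 X65.957 Y141.474
G1 X156.111 Y49.209
G1 X26.935 Y56.682
G1 X299.940 Y128.451
M5
G0 X150.997 Y22.696
M3 S332
G1 X147.258 Y29.672 F2682
G1 X150.382 Y36.944
G1 X158.016 Y39.037
G1 X164.411 Y34.373
G1 X164.752 Y26.465
G1 X158.782 Y21.268
G1 X150.997 Y22.696
M5
G0 X14.715 Y118.317
M3 S521
G1 X6.082 Y37.317 F1877
M5
G0 X153.159 Y98.817
M3 S332
G1 X149.918 Y115.111 F2682
G1 X140.688 Y128.923
G1 X126.876 Y138.153
G1 X110.582 Y141.394
G1 X94.288 Y138.153
G1 X80.476 Y128.923
G1 X71.246 Y115.111
G1 X68.005 Y98.817
G1 X71.246 Y82.523
G1 X80.476 Y68.711
G1 X94.288 Y59.481
G1 X110.582 Y56.240
G1 X126.876 Y59.481
G1 X140.688 Y68.711
G1 X149.918 Y82.523
G1 X153.159 Y98.817
M5
G0 X0.000 Y0.000

1 u = 1 mm; y_m = 155.941 − y.

[1] `<polygon>` regular polygon, #ff0000→score S521 F1877: (275.307,122.648) → (278.152,139.066) → (294.646,141.433) → (301.994,126.478) → (290.042,114.869) → (275.307,122.648) (closed)

[2] `<path>` open polyline, #ff00ff→engrave S332 F2682: (31.848,21.229) → (269.566,118.243) → (65.957,141.474) → (156.111,49.209) → (26.935,56.682) → (299.940,128.451)

[3] `<polygon>` regular polygon, #ff00ff→engrave S332 F2682: (150.997,22.696) → (147.258,29.672) → (150.382,36.944) → (158.016,39.037) → (164.411,34.373) → (164.752,26.465) → (158.782,21.268) → (150.997,22.696) (closed)

[4] `<path>` line segment, #ff0000→score S521 F1877: (14.715,118.317) → (6.082,37.317)

[5] `<circle>` circle, #ff00ff→engrave S332 F2682: (153.159,98.817) → (149.918,115.111) → (140.688,128.923) → (126.876,138.153) → (110.582,141.394) → (94.288,138.153) → (80.476,128.923) → (71.246,115.111) → (68.005,98.817) → (71.246,82.523) → (80.476,68.711) → (94.288,59.481) → (110.582,56.240) → (126.876,59.481) → (140.688,68.711) → (149.918,82.523) → (153.159,98.817) (closed)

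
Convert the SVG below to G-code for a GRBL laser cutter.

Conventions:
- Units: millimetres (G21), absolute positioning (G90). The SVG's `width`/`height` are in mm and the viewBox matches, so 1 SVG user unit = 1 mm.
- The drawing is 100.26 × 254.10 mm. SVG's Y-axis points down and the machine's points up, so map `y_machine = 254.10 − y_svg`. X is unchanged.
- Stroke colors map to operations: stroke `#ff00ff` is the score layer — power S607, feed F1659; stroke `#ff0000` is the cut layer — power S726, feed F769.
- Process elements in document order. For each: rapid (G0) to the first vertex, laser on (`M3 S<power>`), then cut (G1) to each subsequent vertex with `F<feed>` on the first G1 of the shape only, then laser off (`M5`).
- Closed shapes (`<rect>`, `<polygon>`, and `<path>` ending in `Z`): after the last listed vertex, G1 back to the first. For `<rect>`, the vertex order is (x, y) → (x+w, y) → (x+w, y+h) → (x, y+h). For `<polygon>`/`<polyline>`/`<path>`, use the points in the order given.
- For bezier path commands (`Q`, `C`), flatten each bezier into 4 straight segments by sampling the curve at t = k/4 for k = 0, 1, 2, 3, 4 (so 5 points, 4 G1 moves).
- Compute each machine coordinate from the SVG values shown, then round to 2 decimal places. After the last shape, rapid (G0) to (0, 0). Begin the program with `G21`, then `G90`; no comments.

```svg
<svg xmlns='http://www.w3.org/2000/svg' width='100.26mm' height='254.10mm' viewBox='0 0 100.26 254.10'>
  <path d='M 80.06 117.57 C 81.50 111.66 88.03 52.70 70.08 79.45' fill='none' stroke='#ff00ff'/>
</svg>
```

viewBox `0 0 100.26 254.10` with mm width/height → 1 unit = 1 mm. Flip: y_m = 254.10 − y_svg.

**Shape 1** — `<path>` cubic bezier, stroke `#ff00ff` → score (S607, F1659). Control points (SVG): P0=(80.06,117.57), P1=(81.50,111.66), P2=(88.03,52.70), P3=(70.08,79.45); sampled at t=k/4. Machine vertices: (80.06,136.53) → (81.63,148.74) → (82.34,167.84) → (79.41,180.81) → (70.08,174.65). Open path.

G21
G90
G0 X80.06 Y136.53
M3 S607
G1 X81.63 Y148.74 F1659
G1 X82.34 Y167.84
G1 X79.41 Y180.81
G1 X70.08 Y174.65
M5
G0 X0.00 Y0.00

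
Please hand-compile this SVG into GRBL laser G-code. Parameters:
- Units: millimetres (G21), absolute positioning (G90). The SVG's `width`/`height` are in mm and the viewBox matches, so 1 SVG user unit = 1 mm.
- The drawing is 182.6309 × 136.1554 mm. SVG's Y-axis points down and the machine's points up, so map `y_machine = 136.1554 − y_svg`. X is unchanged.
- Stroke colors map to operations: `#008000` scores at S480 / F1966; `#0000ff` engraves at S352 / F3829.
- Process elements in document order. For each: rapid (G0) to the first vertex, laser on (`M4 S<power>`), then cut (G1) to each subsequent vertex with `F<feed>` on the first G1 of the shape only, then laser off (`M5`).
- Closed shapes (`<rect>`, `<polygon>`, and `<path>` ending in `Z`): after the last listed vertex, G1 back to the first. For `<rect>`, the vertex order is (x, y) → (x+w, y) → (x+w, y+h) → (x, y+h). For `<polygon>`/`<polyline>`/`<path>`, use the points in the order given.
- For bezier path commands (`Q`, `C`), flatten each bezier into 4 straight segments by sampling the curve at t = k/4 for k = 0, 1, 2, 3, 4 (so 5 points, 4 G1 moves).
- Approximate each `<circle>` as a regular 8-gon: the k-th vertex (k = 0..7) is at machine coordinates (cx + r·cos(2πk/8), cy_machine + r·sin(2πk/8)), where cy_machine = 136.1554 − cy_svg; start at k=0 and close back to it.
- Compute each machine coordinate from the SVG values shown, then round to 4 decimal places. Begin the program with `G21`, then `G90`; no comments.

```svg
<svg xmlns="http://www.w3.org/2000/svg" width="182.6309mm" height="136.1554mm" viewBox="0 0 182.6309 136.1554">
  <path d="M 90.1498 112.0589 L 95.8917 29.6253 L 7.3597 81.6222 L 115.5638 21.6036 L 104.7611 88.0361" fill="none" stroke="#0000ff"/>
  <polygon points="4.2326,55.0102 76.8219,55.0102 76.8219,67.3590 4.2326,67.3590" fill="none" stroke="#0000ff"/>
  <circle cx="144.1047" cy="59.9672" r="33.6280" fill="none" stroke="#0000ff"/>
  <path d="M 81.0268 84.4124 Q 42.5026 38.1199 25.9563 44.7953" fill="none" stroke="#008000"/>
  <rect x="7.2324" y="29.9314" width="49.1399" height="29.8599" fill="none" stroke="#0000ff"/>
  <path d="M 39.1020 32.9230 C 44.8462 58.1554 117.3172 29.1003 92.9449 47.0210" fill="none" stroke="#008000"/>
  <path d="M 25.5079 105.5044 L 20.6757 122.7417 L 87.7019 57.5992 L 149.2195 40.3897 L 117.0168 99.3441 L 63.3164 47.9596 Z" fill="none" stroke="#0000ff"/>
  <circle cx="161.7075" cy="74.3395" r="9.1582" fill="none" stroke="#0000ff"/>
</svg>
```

Since the viewBox matches the mm dimensions, user units are millimetres directly. The only transform is the Y-flip y_m = 136.1554 − y_svg.

Shape 1 is a open polyline drawn with `<path>`. Its stroke #0000ff means engrave at S352, F3829. After flipping Y the toolpath is (90.1498,24.0965) → (95.8917,106.5301) → (7.3597,54.5332) → (115.5638,114.5518) → (104.7611,48.1193).

Shape 2 is a rectangle drawn with `<polygon>`. Its stroke #0000ff means engrave at S352, F3829. After flipping Y the toolpath is (4.2326,81.1452) → (76.8219,81.1452) → (76.8219,68.7964) → (4.2326,68.7964) → (4.2326,81.1452), returning to the start.

Shape 3 is a circle drawn with `<circle>`. Its stroke #0000ff means engrave at S352, F3829. After flipping Y the toolpath is (177.7327,76.1882) → (167.8833,99.9668) → (144.1047,109.8162) → (120.3261,99.9668) → (110.4767,76.1882) → (120.3261,52.4096) → (144.1047,42.5602) → (167.8833,52.4096) → (177.7327,76.1882), returning to the start.

Shape 4 is a quadratic bezier drawn with `<path>`. Its stroke #008000 means score at S480, F1966. After flipping Y the toolpath is (81.0268,51.7430) → (63.1383,71.5788) → (47.9971,84.7935) → (35.6031,91.3873) → (25.9563,91.3601).

Shape 5 is a rectangle drawn with `<rect>`. Its stroke #0000ff means engrave at S352, F3829. After flipping Y the toolpath is (7.2324,106.2240) → (56.3723,106.2240) → (56.3723,76.3641) → (7.2324,76.3641) → (7.2324,106.2240), returning to the start.

Shape 6 is a cubic bezier drawn with `<path>`. Its stroke #008000 means score at S480, F1966. After flipping Y the toolpath is (39.1020,103.2324) → (53.3656,92.9048) → (77.3171,93.4415) → (95.6218,95.3492) → (92.9449,89.1344).

Shape 7 is a closed polygon drawn with `<path>`. Its stroke #0000ff means engrave at S352, F3829. After flipping Y the toolpath is (25.5079,30.6510) → (20.6757,13.4137) → (87.7019,78.5562) → (149.2195,95.7657) → (117.0168,36.8113) → (63.3164,88.1958) → (25.5079,30.6510), returning to the start.

Shape 8 is a circle drawn with `<circle>`. Its stroke #0000ff means engrave at S352, F3829. After flipping Y the toolpath is (170.8657,61.8159) → (168.1833,68.2917) → (161.7075,70.9741) → (155.2317,68.2917) → (152.5493,61.8159) → (155.2317,55.3401) → (161.7075,52.6577) → (168.1833,55.3401) → (170.8657,61.8159), returning to the start.

G21
G90
G0 X90.1498 Y24.0965
M4 S352
G1 X95.8917 Y106.5301 F3829
G1 X7.3597 Y54.5332
G1 X115.5638 Y114.5518
G1 X104.7611 Y48.1193
M5
G0 X4.2326 Y81.1452
M4 S352
G1 X76.8219 Y81.1452 F3829
G1 X76.8219 Y68.7964
G1 X4.2326 Y68.7964
G1 X4.2326 Y81.1452
M5
G0 X177.7327 Y76.1882
M4 S352
G1 X167.8833 Y99.9668 F3829
G1 X144.1047 Y109.8162
G1 X120.3261 Y99.9668
G1 X110.4767 Y76.1882
G1 X120.3261 Y52.4096
G1 X144.1047 Y42.5602
G1 X167.8833 Y52.4096
G1 X177.7327 Y76.1882
M5
G0 X81.0268 Y51.7430
M4 S480
G1 X63.1383 Y71.5788 F1966
G1 X47.9971 Y84.7935
G1 X35.6031 Y91.3873
G1 X25.9563 Y91.3601
M5
G0 X7.2324 Y106.2240
M4 S352
G1 X56.3723 Y106.2240 F3829
G1 X56.3723 Y76.3641
G1 X7.2324 Y76.3641
G1 X7.2324 Y106.2240
M5
G0 X39.1020 Y103.2324
M4 S480
G1 X53.3656 Y92.9048 F1966
G1 X77.3171 Y93.4415
G1 X95.6218 Y95.3492
G1 X92.9449 Y89.1344
M5
G0 X25.5079 Y30.6510
M4 S352
G1 X20.6757 Y13.4137 F3829
G1 X87.7019 Y78.5562
G1 X149.2195 Y95.7657
G1 X117.0168 Y36.8113
G1 X63.3164 Y88.1958
G1 X25.5079 Y30.6510
M5
G0 X170.8657 Y61.8159
M4 S352
G1 X168.1833 Y68.2917 F3829
G1 X161.7075 Y70.9741
G1 X155.2317 Y68.2917
G1 X152.5493 Y61.8159
G1 X155.2317 Y55.3401
G1 X161.7075 Y52.6577
G1 X168.1833 Y55.3401
G1 X170.8657 Y61.8159
M5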